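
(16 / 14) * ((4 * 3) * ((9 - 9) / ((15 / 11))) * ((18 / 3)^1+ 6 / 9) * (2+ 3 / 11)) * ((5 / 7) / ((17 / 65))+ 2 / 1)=0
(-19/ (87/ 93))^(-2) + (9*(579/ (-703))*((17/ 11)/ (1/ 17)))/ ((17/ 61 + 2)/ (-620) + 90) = -1038796871704313/ 480586201456867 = -2.16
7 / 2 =3.50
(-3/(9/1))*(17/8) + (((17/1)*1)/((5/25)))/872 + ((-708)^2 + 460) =656254193/1308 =501723.39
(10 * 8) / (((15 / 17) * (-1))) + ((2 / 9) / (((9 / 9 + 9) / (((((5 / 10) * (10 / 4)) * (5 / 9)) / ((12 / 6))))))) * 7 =-58717 / 648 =-90.61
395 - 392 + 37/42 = 163/42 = 3.88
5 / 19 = 0.26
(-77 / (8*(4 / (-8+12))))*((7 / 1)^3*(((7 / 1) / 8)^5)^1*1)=-1693.30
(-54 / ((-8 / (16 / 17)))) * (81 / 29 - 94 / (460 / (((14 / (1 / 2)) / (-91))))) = 13372668 / 737035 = 18.14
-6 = -6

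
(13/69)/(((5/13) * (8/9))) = 507/920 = 0.55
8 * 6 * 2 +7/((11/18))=1182/11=107.45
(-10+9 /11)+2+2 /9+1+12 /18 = -524 /99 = -5.29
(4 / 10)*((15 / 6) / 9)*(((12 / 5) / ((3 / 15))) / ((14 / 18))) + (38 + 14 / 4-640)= -8355 / 14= -596.79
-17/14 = -1.21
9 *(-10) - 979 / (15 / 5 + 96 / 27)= -14121 / 59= -239.34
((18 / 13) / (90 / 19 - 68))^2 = 0.00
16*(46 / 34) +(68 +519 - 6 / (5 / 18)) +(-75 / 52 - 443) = 630313 / 4420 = 142.60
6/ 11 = 0.55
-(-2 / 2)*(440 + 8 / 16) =881 / 2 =440.50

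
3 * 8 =24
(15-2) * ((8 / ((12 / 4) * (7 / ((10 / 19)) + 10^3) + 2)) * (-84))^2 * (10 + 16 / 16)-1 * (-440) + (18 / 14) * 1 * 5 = 2936814686525 / 6477208927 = 453.41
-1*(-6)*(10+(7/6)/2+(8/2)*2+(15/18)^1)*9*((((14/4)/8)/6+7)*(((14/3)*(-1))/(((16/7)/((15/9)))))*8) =-38760715/192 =-201878.72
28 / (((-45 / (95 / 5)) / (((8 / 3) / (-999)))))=4256 / 134865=0.03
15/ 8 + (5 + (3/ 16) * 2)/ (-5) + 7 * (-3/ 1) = -101/ 5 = -20.20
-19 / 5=-3.80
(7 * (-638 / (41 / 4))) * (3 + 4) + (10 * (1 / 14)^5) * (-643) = -33627039591 / 11025392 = -3049.96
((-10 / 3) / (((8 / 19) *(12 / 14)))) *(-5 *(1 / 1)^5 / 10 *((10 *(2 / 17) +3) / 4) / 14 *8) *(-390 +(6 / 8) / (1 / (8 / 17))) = -310270 / 289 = -1073.60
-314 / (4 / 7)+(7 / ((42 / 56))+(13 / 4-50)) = -7043 / 12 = -586.92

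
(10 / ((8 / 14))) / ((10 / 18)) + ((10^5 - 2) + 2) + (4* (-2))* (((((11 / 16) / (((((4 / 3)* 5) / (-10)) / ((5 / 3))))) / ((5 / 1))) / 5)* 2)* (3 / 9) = 1500478 / 15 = 100031.87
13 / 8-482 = -3843 / 8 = -480.38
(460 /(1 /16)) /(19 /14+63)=103040 /901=114.36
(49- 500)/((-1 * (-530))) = -451/530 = -0.85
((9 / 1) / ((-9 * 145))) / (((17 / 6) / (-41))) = 246 / 2465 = 0.10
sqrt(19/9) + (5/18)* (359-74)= sqrt(19)/3 + 475/6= 80.62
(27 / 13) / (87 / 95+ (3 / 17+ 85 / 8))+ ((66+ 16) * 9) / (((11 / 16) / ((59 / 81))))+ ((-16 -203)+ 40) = 117500401457 / 194835069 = 603.08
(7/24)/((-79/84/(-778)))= 19061/79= 241.28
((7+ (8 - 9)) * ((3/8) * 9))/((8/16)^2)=81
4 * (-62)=-248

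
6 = 6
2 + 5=7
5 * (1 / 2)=5 / 2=2.50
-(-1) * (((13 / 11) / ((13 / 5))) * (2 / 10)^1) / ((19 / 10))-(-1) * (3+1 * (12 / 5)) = 5693 / 1045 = 5.45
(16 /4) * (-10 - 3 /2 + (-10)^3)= -4046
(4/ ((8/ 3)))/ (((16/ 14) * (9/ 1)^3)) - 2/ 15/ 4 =-613/ 19440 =-0.03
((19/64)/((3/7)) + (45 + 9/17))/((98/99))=4978677/106624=46.69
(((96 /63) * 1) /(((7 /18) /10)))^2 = 3686400 /2401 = 1535.36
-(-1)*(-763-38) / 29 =-801 / 29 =-27.62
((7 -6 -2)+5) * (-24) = -96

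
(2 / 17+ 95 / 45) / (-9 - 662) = -31 / 9333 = -0.00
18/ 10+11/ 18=217/ 90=2.41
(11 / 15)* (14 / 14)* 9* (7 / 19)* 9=2079 / 95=21.88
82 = 82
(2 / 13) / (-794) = -1 / 5161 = -0.00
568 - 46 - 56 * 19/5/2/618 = 806224/1545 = 521.83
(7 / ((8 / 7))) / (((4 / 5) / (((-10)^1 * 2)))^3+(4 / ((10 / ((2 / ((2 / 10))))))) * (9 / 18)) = 765625 / 249992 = 3.06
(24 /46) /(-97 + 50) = -12 /1081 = -0.01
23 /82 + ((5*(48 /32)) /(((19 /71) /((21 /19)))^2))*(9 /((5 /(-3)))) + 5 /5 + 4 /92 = -84740092243 /122892703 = -689.55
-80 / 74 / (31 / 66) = -2.30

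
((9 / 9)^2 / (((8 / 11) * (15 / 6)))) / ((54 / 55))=121 / 216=0.56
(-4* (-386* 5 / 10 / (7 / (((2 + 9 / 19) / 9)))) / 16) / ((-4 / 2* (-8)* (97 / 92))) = 208633 / 1857744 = 0.11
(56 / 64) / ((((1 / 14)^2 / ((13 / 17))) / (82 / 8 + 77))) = 1556191 / 136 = 11442.58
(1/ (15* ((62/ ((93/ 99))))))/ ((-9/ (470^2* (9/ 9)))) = -22090/ 891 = -24.79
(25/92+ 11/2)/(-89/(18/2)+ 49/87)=-138591/223928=-0.62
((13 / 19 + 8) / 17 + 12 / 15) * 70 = 29638 / 323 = 91.76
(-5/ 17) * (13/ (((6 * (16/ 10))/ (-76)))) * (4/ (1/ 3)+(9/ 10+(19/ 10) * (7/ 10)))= 351481/ 816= 430.74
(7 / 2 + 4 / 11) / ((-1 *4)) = -85 / 88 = -0.97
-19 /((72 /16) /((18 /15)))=-76 /15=-5.07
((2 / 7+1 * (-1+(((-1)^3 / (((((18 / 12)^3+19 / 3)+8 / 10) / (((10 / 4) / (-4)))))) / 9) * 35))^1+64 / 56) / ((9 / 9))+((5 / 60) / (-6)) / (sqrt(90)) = 17474 / 26481 -sqrt(10) / 2160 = 0.66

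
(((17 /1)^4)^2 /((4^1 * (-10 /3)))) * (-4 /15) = 6975757441 /50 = 139515148.82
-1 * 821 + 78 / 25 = -20447 / 25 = -817.88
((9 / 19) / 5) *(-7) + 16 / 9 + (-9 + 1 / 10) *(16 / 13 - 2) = 88484 / 11115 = 7.96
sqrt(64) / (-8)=-1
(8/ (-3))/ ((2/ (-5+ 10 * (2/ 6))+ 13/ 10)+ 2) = -80/ 63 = -1.27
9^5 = 59049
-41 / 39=-1.05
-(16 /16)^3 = -1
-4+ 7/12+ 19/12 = -11/6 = -1.83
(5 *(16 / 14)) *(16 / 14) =6.53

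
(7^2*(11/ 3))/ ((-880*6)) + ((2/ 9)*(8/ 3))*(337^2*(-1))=-290736787/ 4320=-67300.18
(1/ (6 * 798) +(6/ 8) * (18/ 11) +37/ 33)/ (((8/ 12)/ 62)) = 3834731/ 17556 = 218.43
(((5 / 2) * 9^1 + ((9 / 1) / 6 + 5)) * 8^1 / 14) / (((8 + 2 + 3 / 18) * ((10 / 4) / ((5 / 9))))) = 464 / 1281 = 0.36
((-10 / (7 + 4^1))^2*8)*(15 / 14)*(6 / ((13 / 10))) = 360000 / 11011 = 32.69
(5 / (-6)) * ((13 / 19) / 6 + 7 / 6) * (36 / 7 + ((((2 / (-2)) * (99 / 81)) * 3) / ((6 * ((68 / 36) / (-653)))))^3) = -10063472.02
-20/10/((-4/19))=19/2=9.50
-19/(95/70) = -14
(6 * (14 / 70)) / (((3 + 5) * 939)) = 0.00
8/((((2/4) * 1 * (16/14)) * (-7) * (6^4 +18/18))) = -2/1297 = -0.00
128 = 128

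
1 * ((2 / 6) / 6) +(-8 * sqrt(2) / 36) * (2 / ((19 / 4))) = 1 / 18 -16 * sqrt(2) / 171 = -0.08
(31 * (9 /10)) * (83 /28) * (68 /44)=393669 /3080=127.81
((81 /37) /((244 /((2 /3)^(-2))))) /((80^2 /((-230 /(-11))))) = 16767 /254228480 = 0.00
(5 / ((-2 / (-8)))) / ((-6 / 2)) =-20 / 3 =-6.67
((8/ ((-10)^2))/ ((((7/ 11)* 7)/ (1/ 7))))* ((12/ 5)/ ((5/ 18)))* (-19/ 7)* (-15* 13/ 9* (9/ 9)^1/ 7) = 0.19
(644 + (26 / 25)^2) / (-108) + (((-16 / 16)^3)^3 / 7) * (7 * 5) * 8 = -258598 / 5625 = -45.97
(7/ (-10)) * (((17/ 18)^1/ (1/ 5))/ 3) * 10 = -595/ 54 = -11.02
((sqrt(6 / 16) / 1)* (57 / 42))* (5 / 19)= 5* sqrt(6) / 56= 0.22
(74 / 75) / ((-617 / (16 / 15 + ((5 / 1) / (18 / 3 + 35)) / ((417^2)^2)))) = -0.00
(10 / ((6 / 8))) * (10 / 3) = 400 / 9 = 44.44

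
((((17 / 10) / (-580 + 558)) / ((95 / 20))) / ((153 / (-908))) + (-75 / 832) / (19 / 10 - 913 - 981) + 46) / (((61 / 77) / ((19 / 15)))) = 1137480028681 / 15433048800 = 73.70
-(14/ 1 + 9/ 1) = -23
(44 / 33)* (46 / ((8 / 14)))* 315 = 33810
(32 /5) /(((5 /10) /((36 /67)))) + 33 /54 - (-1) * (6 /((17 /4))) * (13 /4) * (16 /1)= 8293109 /102510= 80.90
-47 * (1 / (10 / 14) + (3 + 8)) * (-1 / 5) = 2914 / 25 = 116.56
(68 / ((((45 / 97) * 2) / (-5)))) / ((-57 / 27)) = 3298 / 19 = 173.58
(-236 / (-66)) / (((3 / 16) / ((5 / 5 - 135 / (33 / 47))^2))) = 8357828608 / 11979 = 697706.70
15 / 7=2.14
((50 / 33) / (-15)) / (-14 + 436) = -5 / 20889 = -0.00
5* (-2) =-10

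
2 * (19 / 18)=19 / 9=2.11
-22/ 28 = -11/ 14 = -0.79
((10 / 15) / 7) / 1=2 / 21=0.10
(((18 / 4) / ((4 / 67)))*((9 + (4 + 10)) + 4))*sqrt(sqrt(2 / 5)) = 16281*2^(1 / 4)*5^(3 / 4) / 40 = 1618.48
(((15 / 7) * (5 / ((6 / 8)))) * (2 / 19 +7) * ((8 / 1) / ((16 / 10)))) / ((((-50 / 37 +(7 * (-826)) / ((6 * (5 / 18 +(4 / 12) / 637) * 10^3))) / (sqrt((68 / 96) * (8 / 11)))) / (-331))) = 439651991250000 * sqrt(561) / 415768414831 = 25046.03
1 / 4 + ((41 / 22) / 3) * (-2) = -131 / 132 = -0.99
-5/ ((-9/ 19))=10.56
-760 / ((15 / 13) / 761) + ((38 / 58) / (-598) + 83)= -26073471611 / 52026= -501162.33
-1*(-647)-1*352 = 295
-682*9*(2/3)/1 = -4092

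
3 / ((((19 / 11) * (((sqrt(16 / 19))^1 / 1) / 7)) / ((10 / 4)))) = 1155 * sqrt(19) / 152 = 33.12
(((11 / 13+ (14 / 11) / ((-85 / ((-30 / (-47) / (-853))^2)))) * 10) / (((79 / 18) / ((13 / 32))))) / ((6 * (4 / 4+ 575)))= 16530959806285 / 72943011149454336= 0.00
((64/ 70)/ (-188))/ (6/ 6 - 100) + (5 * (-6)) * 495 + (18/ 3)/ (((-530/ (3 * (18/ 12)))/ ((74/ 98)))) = -1794455030911/ 120838410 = -14850.04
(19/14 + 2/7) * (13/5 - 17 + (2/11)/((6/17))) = -52693/2310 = -22.81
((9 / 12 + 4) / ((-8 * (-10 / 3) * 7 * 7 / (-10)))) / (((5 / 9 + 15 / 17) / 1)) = -8721 / 344960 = -0.03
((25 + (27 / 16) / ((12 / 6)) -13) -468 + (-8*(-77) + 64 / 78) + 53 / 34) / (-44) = -3462941 / 933504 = -3.71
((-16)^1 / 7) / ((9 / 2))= -32 / 63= -0.51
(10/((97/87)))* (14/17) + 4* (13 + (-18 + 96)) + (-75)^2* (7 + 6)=121195541/1649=73496.39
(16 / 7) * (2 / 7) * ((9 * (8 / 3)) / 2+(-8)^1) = 2.61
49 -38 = 11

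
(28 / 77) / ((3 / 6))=8 / 11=0.73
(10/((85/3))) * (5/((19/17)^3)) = 8670/6859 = 1.26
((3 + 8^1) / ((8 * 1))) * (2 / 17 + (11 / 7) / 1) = 2211 / 952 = 2.32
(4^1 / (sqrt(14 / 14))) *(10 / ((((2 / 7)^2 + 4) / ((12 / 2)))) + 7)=434 / 5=86.80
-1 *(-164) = 164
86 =86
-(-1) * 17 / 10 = 17 / 10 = 1.70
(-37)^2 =1369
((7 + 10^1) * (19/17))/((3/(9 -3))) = 38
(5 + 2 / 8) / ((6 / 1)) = 7 / 8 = 0.88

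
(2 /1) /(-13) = -2 /13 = -0.15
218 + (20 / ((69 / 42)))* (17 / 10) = 5490 / 23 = 238.70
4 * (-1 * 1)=-4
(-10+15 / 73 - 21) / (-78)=1124 / 2847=0.39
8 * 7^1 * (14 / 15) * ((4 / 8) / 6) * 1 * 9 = 196 / 5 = 39.20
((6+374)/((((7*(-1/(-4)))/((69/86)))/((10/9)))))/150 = 3496/2709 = 1.29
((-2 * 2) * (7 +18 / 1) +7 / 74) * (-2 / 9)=22.20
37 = 37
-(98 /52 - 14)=315 /26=12.12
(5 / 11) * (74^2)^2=13630261.82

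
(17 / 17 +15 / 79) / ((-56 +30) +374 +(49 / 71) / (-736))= 4912064 / 1436618081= 0.00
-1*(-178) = 178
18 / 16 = 9 / 8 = 1.12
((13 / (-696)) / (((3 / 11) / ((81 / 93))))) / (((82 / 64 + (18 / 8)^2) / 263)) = -451308 / 182497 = -2.47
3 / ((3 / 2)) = 2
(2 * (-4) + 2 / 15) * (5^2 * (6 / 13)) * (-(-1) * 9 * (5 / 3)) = -17700 / 13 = -1361.54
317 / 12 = 26.42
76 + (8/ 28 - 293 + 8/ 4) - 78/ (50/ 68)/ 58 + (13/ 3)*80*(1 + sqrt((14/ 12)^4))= 82485661/ 137025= 601.98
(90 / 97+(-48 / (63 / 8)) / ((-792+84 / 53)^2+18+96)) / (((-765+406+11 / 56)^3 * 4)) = -10403386205583616 / 2071756808676373359376215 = -0.00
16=16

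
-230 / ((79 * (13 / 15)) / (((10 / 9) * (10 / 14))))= -57500 / 21567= -2.67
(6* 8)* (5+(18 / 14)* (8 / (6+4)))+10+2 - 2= 10478 / 35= 299.37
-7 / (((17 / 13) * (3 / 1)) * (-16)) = 91 / 816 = 0.11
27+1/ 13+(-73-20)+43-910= -12128/ 13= -932.92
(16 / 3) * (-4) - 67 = -265 / 3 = -88.33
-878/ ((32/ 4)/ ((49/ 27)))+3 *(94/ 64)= -168281/ 864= -194.77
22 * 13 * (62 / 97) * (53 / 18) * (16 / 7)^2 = 120293888 / 42777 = 2812.12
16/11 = 1.45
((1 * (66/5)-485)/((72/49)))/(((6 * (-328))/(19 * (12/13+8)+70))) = 19997243/511680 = 39.08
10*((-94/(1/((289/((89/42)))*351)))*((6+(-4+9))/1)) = -44052928920/89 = -494976729.44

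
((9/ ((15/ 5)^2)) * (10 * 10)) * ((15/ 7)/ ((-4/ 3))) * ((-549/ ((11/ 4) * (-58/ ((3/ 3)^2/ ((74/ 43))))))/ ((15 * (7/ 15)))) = -26557875/ 578347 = -45.92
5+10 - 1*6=9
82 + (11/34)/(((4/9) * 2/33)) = 25571/272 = 94.01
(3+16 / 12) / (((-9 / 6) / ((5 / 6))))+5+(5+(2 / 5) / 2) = 1052 / 135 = 7.79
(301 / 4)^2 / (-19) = -90601 / 304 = -298.03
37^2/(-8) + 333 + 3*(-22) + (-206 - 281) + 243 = -1185/8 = -148.12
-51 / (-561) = 1 / 11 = 0.09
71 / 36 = 1.97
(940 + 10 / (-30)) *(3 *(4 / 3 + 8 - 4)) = 45104 / 3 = 15034.67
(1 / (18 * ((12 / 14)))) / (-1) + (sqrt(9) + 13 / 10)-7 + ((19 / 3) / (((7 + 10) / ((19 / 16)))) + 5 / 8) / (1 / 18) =301993 / 18360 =16.45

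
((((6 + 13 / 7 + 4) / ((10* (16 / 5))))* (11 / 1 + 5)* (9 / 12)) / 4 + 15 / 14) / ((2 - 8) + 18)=163 / 896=0.18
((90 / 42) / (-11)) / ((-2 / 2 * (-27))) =-5 / 693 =-0.01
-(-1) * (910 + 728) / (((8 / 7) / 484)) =693693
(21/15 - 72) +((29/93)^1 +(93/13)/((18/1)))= -844979/12090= -69.89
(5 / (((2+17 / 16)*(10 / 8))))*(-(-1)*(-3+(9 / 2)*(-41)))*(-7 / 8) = 214.29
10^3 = 1000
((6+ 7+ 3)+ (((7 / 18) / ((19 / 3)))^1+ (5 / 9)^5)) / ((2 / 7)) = 253108261 / 4487724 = 56.40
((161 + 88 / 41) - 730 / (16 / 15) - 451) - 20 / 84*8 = -6709831 / 6888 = -974.13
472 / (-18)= -236 / 9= -26.22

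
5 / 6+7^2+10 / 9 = 917 / 18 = 50.94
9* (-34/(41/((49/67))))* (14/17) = -12348/2747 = -4.50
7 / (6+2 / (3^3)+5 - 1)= 189 / 272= 0.69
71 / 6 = 11.83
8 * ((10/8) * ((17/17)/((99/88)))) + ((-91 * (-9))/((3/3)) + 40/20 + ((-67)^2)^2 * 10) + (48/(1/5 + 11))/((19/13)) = 241209915257/1197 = 201512042.82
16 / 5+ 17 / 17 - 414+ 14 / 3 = -6077 / 15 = -405.13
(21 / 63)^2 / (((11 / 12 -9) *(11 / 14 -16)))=56 / 61983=0.00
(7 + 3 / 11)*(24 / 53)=1920 / 583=3.29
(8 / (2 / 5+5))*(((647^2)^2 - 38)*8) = 2076841420361.48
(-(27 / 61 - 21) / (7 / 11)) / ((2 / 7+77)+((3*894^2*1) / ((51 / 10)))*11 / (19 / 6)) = 4455462 / 225251348843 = 0.00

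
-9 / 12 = -3 / 4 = -0.75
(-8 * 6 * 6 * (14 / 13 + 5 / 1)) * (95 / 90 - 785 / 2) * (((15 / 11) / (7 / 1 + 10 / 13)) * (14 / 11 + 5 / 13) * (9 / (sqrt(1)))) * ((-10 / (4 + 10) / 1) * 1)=-1281131.46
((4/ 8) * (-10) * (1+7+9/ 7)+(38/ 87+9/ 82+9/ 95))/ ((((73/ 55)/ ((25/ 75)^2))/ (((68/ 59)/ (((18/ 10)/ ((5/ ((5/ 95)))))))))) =-2031006747550/ 8710860123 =-233.16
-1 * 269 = -269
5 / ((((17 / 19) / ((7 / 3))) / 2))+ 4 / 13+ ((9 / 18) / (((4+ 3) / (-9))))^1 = 238949 / 9282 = 25.74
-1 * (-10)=10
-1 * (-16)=16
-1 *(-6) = 6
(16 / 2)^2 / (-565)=-64 / 565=-0.11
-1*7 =-7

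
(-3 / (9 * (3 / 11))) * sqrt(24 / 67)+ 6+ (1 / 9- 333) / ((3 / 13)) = -38786 / 27- 22 * sqrt(402) / 603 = -1437.25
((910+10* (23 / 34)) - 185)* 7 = 87080 / 17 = 5122.35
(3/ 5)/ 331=3/ 1655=0.00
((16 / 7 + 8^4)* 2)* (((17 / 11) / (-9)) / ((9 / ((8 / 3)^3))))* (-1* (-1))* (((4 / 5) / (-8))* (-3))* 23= -522100736 / 25515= -20462.50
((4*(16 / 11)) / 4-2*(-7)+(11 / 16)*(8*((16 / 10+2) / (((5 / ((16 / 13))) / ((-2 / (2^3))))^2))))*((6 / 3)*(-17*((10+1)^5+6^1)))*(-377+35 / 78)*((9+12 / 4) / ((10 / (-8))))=-27474398208621664 / 89375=-307405854082.48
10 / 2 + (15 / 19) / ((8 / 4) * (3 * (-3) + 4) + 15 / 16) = 2707 / 551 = 4.91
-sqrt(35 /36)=-sqrt(35) /6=-0.99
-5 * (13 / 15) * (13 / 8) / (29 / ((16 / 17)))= -338 / 1479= -0.23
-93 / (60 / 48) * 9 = -3348 / 5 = -669.60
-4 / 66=-2 / 33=-0.06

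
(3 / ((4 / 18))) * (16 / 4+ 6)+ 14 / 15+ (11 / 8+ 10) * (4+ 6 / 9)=11341 / 60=189.02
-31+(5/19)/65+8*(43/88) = -73595/2717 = -27.09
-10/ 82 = -5/ 41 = -0.12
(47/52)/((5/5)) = 0.90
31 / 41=0.76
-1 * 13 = -13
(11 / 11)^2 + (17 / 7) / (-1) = -10 / 7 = -1.43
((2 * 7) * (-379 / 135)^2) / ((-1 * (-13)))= 8.49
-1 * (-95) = 95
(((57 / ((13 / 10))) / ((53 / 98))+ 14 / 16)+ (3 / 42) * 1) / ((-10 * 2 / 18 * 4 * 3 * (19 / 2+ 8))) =-0.35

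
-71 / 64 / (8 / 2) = -0.28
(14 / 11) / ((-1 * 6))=-7 / 33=-0.21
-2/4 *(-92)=46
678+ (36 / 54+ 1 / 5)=10183 / 15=678.87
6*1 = 6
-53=-53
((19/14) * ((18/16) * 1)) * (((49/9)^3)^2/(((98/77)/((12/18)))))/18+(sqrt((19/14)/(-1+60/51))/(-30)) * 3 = 59037327041/51018336 - sqrt(13566)/420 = 1156.90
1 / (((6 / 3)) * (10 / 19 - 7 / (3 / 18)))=-19 / 1576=-0.01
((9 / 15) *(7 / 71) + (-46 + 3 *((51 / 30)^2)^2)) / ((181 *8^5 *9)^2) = -14828027 / 2023020982582640640000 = -0.00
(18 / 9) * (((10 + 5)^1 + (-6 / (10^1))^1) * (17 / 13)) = 2448 / 65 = 37.66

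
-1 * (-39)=39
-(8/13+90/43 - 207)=204.29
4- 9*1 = -5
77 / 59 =1.31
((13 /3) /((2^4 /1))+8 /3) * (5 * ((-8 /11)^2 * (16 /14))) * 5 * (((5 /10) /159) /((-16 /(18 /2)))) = -3525 /44891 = -0.08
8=8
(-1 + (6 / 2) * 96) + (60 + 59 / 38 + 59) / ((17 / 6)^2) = 1658375 / 5491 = 302.02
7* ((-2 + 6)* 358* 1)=10024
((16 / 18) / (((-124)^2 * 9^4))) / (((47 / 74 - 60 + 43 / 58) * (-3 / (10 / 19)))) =5365 / 203461456472919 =0.00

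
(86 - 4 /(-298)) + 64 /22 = 145744 /1639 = 88.92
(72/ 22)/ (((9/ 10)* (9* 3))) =40/ 297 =0.13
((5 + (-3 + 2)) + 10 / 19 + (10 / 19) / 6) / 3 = 263 / 171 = 1.54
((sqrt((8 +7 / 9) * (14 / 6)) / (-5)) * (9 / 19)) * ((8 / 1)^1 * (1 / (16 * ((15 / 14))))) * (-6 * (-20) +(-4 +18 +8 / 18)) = -1694 * sqrt(1659) / 2565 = -26.90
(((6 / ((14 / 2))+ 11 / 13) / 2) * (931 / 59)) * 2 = 20615 / 767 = 26.88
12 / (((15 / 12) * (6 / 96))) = 768 / 5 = 153.60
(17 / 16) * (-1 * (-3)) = 51 / 16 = 3.19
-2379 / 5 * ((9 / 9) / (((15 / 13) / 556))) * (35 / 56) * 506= -362536603 / 5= -72507320.60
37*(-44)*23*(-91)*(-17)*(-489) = 28325749452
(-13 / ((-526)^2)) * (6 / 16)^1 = -39 / 2213408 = -0.00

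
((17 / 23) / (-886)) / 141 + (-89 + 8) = -81.00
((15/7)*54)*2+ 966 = 1197.43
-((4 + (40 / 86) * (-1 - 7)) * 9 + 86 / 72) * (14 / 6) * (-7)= 60.53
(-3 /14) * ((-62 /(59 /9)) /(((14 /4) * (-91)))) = -1674 /263081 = -0.01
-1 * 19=-19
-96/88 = -12/11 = -1.09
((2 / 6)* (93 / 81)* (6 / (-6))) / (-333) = 31 / 26973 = 0.00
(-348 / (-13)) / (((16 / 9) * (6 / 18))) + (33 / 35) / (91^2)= 52371087 / 1159340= 45.17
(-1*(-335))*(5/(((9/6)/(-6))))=-6700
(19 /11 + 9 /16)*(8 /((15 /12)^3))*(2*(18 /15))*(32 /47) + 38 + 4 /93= 1603758202 /30050625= 53.37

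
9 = 9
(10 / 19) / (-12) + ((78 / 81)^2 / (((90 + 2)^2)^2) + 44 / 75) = 3366339554227 / 6201724305600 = 0.54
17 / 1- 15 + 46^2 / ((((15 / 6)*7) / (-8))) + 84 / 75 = -168734 / 175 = -964.19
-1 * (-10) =10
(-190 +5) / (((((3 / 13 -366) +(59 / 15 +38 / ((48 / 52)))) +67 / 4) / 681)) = 32756100 / 79019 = 414.53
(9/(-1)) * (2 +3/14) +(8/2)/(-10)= -1423/70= -20.33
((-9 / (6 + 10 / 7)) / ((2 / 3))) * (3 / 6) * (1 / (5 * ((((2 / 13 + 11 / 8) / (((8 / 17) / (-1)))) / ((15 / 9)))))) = 84 / 901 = 0.09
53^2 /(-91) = -2809 /91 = -30.87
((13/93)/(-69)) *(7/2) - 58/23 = -32455/12834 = -2.53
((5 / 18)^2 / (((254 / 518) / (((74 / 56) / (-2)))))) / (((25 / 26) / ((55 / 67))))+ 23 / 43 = 211546367 / 474189552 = 0.45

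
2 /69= 0.03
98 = 98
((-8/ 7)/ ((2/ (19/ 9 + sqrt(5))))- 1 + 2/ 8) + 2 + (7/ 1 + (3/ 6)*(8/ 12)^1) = 1859/ 252- 4*sqrt(5)/ 7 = 6.10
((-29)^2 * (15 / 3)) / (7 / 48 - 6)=-201840 / 281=-718.29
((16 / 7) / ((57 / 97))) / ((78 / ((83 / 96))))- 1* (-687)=128292935 / 186732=687.04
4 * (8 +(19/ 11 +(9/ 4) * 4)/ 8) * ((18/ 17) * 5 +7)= 7809/ 17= 459.35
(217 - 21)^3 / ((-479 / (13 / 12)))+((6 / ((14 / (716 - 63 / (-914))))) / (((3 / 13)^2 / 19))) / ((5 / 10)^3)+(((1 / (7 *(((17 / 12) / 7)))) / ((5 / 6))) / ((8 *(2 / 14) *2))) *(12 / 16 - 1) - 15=2684798153491451 / 3125934840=858878.48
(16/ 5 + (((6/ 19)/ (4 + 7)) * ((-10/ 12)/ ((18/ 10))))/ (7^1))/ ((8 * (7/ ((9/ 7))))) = 210547/ 2867480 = 0.07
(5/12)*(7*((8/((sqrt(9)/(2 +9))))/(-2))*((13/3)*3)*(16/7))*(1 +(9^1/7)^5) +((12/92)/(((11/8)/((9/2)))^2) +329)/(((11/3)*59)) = -5735.45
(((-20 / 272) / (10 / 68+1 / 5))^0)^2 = 1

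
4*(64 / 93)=256 / 93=2.75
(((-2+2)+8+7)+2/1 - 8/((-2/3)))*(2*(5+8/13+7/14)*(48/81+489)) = 173654.73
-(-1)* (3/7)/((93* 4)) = 0.00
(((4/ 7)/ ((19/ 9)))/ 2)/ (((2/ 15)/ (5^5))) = 421875/ 133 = 3171.99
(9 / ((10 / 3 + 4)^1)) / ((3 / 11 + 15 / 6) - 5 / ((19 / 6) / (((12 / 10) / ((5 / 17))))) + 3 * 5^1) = 2565 / 23681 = 0.11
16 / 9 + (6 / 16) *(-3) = 47 / 72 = 0.65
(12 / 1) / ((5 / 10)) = 24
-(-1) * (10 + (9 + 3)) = 22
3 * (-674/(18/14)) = -4718/3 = -1572.67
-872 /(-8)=109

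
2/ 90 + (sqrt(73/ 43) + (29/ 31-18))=-15.74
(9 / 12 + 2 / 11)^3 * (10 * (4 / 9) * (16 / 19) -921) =-10810327771 / 14566464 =-742.14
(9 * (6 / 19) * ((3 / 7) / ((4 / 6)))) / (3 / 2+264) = 54 / 7847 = 0.01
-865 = -865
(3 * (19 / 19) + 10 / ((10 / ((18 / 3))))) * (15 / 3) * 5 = 225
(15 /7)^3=3375 /343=9.84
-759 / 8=-94.88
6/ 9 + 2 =8/ 3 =2.67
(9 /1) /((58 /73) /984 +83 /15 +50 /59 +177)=95356980 /1942968379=0.05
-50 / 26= -25 / 13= -1.92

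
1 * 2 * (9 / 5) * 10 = 36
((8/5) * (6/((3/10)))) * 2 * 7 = 448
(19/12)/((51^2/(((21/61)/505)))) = 0.00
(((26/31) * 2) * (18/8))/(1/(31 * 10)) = 1170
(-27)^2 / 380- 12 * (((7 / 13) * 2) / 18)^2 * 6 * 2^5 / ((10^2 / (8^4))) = -970680211 / 2889900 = -335.89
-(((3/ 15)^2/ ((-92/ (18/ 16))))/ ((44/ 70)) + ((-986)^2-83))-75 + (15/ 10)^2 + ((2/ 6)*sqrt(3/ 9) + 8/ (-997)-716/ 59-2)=-4629917349442711/ 4762310080 + sqrt(3)/ 9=-972199.70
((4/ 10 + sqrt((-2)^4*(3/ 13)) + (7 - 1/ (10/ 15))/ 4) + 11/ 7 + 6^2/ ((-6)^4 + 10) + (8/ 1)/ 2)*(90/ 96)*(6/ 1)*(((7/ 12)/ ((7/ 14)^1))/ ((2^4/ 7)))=735*sqrt(39)/ 832 + 28313481/ 1337344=26.69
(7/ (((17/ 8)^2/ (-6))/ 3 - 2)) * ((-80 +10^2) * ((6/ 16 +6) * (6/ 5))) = -1233792/ 2593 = -475.82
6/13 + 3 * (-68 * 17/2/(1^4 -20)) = 22656/247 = 91.72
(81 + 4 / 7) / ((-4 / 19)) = -10849 / 28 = -387.46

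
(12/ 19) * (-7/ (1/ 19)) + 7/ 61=-5117/ 61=-83.89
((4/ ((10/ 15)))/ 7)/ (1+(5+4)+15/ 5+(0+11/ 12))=72/ 1169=0.06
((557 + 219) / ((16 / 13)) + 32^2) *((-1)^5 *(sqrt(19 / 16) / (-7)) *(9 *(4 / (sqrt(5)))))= 29781 *sqrt(95) / 70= 4146.70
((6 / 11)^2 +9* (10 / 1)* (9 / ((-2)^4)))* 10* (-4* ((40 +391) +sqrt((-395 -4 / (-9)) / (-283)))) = -106226415 / 121 -82155* sqrt(1004933) / 34243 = -880309.34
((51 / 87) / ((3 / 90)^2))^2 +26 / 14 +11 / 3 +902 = 4931917778 / 17661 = 279254.73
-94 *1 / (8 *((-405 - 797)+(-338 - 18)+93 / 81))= 1269 / 168140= 0.01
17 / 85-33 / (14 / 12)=-983 / 35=-28.09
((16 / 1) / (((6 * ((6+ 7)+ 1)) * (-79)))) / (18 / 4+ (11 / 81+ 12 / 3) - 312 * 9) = 216 / 250783841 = 0.00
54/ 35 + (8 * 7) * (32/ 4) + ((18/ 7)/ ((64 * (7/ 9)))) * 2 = 1762613/ 3920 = 449.65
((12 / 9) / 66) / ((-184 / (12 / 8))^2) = 1 / 744832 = 0.00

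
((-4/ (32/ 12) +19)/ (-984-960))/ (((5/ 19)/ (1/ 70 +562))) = -747479/ 38880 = -19.23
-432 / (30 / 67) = -4824 / 5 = -964.80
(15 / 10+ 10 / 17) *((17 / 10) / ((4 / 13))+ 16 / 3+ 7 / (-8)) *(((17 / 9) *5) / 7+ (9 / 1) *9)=55160113 / 32130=1716.78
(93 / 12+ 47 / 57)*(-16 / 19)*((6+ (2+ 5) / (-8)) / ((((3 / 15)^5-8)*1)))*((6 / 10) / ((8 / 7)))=350678125 / 144394224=2.43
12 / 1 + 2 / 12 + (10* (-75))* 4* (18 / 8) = -40427 / 6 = -6737.83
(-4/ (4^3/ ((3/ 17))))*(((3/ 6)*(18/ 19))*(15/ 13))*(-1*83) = 33615/ 67184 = 0.50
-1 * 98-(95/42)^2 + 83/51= -3043445/29988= -101.49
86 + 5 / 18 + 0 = 1553 / 18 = 86.28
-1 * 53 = -53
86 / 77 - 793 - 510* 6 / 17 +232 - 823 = -120342 / 77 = -1562.88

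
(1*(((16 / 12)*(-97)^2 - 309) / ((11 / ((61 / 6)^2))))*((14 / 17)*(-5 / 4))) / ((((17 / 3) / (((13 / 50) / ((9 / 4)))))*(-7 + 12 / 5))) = 12430071199 / 23689908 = 524.70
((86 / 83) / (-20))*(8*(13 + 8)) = -3612 / 415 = -8.70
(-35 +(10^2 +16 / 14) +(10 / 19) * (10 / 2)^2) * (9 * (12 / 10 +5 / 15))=727743 / 665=1094.35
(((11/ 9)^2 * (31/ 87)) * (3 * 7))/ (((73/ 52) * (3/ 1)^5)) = 1365364/ 41668911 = 0.03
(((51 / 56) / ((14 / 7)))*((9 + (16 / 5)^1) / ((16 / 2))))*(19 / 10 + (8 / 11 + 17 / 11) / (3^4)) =17814623 / 13305600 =1.34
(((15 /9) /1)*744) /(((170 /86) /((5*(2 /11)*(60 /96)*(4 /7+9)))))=4465550 /1309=3411.42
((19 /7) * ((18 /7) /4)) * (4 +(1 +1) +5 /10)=2223 /196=11.34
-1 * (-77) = 77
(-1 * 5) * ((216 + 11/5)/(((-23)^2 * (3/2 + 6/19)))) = -41458/36501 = -1.14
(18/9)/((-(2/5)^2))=-25/2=-12.50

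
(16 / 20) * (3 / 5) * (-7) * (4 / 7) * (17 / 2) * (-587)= 239496 / 25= 9579.84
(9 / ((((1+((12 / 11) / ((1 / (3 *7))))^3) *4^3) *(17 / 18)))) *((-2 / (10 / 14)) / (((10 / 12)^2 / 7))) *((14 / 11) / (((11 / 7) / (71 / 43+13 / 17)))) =-17000945577 / 24860740094125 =-0.00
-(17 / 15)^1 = -17 / 15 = -1.13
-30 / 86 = -15 / 43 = -0.35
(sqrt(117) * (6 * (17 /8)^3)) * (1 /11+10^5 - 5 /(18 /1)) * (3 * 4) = 291831654657 * sqrt(13) /1408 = 747311075.76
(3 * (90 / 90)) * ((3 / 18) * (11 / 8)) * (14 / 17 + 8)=825 / 136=6.07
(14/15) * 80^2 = 17920/3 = 5973.33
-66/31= -2.13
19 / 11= 1.73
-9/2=-4.50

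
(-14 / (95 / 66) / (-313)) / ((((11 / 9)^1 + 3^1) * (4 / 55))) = 22869 / 225986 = 0.10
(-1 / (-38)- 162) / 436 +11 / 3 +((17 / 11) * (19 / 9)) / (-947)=5113031069 / 1553299704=3.29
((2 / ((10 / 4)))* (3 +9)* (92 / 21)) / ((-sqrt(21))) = -1472* sqrt(21) / 735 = -9.18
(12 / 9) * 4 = 16 / 3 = 5.33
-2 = -2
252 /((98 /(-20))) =-360 /7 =-51.43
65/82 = 0.79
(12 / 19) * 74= 888 / 19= 46.74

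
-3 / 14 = -0.21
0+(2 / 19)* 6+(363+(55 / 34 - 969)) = -390023 / 646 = -603.75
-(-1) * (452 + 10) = 462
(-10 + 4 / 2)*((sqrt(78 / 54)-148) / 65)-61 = -2781 / 65-8*sqrt(13) / 195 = -42.93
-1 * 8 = -8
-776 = -776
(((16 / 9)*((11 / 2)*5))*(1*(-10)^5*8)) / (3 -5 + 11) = -352000000 / 81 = -4345679.01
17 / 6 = 2.83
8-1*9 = -1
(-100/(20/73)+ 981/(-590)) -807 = -692461/590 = -1173.66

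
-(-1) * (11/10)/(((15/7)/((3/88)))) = 7/400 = 0.02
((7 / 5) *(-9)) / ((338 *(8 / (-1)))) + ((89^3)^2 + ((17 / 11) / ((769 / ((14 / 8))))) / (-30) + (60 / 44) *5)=15501164533312610179 / 31190640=496981290967.82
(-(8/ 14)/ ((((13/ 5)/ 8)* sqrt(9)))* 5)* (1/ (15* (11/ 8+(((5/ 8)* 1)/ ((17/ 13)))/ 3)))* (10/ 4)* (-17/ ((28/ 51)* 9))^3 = 10258466825/ 791343189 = 12.96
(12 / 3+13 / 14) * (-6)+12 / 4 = -26.57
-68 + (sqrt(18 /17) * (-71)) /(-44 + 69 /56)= -68 + 11928 * sqrt(34) /40715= -66.29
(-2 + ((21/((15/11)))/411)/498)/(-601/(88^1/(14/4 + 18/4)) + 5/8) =90054932/2432086335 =0.04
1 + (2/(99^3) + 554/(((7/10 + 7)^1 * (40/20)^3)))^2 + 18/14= 83.17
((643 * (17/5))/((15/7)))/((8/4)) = 76517/150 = 510.11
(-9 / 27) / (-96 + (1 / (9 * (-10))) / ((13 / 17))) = 390 / 112337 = 0.00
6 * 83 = 498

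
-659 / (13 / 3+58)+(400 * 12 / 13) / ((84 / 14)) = 123899 / 2431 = 50.97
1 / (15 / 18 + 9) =6 / 59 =0.10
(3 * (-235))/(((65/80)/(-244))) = 2752320/13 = 211716.92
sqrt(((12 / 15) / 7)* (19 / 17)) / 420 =sqrt(11305) / 124950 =0.00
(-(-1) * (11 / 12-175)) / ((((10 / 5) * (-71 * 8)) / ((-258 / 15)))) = -89827 / 34080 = -2.64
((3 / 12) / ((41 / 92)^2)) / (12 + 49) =2116 / 102541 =0.02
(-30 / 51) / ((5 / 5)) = -10 / 17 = -0.59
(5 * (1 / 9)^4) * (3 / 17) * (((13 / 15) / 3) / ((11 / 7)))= 91 / 3680721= 0.00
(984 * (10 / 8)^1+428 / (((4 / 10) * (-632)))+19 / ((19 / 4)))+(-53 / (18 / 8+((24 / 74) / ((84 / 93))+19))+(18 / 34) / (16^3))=151455680080997 / 123149275136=1229.85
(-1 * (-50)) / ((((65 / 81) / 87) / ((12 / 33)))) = 281880 / 143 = 1971.19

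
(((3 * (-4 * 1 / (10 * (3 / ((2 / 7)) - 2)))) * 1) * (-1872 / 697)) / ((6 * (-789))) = -1248 / 15581435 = -0.00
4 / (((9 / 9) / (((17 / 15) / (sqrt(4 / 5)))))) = 5.07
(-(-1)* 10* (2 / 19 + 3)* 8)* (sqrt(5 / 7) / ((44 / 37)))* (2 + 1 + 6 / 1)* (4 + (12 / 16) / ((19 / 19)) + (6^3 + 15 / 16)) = 348439545* sqrt(35) / 5852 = 352254.98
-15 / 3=-5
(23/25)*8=184/25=7.36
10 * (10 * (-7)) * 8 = -5600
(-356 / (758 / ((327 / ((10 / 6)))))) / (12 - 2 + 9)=-174618 / 36005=-4.85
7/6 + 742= 4459/6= 743.17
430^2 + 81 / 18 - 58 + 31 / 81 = 29945195 / 162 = 184846.88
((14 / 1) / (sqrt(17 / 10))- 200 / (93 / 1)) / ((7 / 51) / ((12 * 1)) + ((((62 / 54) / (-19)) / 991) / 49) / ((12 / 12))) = -112928810400 / 600560923 + 1395002952 * sqrt(170) / 19372933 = 750.83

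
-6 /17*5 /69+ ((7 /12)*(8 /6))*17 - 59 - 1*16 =-217486 /3519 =-61.80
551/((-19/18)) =-522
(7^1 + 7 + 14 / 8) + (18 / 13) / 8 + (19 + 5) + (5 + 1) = 597 / 13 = 45.92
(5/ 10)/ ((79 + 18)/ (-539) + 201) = 539/ 216484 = 0.00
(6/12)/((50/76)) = 19/25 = 0.76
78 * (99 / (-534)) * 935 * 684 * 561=-461752356780 / 89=-5188228727.87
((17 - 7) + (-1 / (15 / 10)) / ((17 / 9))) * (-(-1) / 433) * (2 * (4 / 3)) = 1312 / 22083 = 0.06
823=823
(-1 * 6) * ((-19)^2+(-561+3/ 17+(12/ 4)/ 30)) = 1198.34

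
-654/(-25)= 654/25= 26.16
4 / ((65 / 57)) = 228 / 65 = 3.51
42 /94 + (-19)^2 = 16988 /47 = 361.45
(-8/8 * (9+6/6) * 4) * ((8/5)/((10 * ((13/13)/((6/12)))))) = -16/5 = -3.20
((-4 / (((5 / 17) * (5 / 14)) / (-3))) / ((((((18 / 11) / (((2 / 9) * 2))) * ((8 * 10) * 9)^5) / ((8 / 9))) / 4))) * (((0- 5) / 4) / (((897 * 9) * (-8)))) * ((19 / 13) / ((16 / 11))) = 273581 / 24672721973133312000000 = 0.00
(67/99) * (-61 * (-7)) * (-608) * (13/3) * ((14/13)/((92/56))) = -3409277312/6831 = -499089.05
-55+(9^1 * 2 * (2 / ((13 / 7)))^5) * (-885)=-8587957435 / 371293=-23129.87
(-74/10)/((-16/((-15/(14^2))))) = -111/3136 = -0.04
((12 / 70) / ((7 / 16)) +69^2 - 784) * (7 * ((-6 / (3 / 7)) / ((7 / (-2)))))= 3897844 / 35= 111366.97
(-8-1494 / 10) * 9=-7083 / 5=-1416.60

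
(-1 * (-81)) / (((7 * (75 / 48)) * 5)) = 1.48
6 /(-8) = -3 /4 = -0.75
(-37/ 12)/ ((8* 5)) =-37/ 480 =-0.08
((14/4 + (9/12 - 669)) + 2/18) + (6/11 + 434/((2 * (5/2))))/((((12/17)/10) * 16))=-465143/792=-587.30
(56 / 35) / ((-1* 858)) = -0.00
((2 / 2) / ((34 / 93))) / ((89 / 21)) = 0.65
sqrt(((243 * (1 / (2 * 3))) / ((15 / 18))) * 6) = 27 * sqrt(10) / 5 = 17.08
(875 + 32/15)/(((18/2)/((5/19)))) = 13157/513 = 25.65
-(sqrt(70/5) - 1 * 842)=842 - sqrt(14)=838.26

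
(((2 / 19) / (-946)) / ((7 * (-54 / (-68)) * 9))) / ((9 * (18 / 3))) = -17 / 412745949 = -0.00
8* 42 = 336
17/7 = 2.43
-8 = -8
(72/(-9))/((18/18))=-8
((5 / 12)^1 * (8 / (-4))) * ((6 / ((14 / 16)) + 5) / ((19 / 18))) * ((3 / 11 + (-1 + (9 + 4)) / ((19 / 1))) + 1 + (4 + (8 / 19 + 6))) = -458160 / 3971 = -115.38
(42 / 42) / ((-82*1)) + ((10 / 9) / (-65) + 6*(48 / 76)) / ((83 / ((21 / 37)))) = 0.01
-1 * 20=-20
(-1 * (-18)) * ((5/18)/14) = 5/14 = 0.36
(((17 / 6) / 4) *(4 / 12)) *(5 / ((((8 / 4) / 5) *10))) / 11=85 / 3168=0.03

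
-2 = -2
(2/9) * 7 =14/9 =1.56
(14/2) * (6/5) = 42/5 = 8.40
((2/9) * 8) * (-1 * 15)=-80/3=-26.67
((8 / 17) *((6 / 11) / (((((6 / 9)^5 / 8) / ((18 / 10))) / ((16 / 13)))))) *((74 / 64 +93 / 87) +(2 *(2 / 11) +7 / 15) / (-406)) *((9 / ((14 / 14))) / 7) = 93804572178 / 949974025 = 98.74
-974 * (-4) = 3896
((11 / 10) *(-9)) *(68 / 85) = -198 / 25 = -7.92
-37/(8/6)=-111/4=-27.75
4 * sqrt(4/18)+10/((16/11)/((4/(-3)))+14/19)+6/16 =-8249/296+4 * sqrt(2)/3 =-25.98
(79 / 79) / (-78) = -1 / 78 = -0.01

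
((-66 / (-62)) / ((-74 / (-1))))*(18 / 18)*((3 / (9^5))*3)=11 / 5016978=0.00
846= 846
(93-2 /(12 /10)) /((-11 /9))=-822 /11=-74.73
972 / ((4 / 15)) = 3645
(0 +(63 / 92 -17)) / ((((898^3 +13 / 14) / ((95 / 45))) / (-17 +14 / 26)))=21360731 / 27281656972791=0.00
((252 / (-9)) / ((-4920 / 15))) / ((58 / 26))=91 / 2378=0.04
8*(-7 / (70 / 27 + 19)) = -1512 / 583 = -2.59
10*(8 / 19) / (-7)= -80 / 133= -0.60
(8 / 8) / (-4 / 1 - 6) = -1 / 10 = -0.10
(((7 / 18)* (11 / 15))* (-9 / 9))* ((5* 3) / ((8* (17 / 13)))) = -1001 / 2448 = -0.41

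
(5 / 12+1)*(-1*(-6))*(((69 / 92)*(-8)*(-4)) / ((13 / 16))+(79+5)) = 12546 / 13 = 965.08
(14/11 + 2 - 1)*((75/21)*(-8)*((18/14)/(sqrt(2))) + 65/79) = 1625/869 - 22500*sqrt(2)/539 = -57.16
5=5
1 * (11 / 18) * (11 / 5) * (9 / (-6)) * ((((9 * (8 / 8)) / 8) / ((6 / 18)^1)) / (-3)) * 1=363 / 160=2.27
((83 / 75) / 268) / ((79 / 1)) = 83 / 1587900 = 0.00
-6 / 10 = -3 / 5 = -0.60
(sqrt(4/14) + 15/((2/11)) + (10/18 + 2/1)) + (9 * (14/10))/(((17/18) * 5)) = sqrt(14)/7 + 671087/7650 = 88.26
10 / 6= 5 / 3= 1.67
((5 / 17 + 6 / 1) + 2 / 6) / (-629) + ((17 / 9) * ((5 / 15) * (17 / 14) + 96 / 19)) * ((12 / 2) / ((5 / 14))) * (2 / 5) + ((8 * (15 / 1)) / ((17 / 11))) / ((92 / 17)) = 17581289452 / 210277845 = 83.61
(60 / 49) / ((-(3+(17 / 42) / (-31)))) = -11160 / 27223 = -0.41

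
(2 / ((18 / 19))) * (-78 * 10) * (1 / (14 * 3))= -2470 / 63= -39.21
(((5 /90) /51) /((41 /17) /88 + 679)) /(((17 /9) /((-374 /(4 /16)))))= -3872 /3047475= -0.00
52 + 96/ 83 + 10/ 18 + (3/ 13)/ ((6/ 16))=527575/ 9711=54.33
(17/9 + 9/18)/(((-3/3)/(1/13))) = -43/234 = -0.18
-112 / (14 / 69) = -552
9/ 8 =1.12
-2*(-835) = 1670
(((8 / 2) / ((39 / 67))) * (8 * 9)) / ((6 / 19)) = 1566.77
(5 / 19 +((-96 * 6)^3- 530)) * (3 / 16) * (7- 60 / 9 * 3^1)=141607697751 / 304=465814795.23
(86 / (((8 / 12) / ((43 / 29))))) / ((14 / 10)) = 27735 / 203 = 136.63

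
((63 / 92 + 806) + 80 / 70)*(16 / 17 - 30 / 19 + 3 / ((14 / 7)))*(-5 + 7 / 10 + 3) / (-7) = 3767065081 / 29121680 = 129.36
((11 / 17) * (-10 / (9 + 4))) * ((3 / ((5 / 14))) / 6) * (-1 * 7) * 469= 505582 / 221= 2287.70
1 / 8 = 0.12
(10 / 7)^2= 2.04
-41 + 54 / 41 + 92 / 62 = -48551 / 1271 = -38.20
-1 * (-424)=424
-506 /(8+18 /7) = -1771 /37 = -47.86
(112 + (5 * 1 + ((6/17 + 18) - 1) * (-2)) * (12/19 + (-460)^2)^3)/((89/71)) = -2330029441133242282474384/10377667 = -224523434904323127.97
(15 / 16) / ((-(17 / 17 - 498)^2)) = -15 / 3952144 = -0.00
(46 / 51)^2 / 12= 529 / 7803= 0.07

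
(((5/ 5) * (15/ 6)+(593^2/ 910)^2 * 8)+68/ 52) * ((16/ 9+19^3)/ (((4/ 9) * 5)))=4363128172456159/ 1183000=3688189494.89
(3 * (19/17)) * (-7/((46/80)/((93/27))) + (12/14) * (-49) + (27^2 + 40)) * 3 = 2694371/391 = 6890.97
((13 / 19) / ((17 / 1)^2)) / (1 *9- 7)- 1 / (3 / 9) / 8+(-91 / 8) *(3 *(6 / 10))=-2289617 / 109820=-20.85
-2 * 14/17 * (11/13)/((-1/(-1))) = -308/221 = -1.39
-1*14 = -14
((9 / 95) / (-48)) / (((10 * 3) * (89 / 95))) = -1 / 14240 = -0.00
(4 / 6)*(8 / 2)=2.67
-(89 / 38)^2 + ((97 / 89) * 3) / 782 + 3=-124683509 / 50249756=-2.48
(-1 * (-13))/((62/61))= 793/62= 12.79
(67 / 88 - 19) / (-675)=107 / 3960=0.03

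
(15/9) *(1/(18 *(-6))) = -5/324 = -0.02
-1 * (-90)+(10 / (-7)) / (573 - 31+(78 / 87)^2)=143792665 / 1597743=90.00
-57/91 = -0.63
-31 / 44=-0.70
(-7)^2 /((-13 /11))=-539 /13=-41.46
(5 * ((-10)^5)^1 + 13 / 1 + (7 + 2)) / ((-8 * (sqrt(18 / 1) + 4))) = -249989 / 2 + 749967 * sqrt(2) / 8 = 7582.19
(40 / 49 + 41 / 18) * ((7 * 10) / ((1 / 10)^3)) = 13645000 / 63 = 216587.30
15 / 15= 1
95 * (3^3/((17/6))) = 15390/17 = 905.29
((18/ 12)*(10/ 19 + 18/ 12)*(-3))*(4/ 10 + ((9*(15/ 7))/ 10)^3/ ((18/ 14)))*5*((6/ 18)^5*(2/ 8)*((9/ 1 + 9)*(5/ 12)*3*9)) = -1933635/ 34048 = -56.79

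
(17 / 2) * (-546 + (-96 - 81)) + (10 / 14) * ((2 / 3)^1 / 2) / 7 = -1806767 / 294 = -6145.47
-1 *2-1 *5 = -7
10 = 10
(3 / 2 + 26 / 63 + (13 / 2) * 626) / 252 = 512935 / 31752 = 16.15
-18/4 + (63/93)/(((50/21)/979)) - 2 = 210832/775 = 272.04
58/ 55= 1.05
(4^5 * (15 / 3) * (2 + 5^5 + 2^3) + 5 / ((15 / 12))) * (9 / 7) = 144460836 / 7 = 20637262.29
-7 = -7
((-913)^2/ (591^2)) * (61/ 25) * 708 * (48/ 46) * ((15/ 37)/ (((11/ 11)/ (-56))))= -16128079731456/ 165132295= -97667.63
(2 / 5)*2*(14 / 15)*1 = 0.75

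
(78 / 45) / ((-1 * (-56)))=13 / 420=0.03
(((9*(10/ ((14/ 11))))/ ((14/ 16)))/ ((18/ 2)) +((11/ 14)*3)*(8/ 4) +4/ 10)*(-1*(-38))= 535.57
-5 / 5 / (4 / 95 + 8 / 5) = -95 / 156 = -0.61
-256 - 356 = -612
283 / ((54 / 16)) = 2264 / 27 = 83.85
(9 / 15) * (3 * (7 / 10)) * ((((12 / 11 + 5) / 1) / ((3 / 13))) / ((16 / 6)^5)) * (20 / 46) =4444713 / 41451520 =0.11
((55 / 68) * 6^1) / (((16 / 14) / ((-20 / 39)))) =-2.18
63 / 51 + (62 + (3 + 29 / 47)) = 66.85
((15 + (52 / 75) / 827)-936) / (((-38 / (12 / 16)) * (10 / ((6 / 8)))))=171374919 / 125704000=1.36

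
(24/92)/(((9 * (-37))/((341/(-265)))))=682/676545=0.00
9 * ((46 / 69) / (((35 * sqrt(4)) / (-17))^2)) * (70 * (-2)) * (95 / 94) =-16473 / 329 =-50.07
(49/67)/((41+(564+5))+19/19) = 49/40937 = 0.00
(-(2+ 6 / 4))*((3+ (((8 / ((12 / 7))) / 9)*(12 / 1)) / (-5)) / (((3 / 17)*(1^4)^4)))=-9401 / 270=-34.82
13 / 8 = 1.62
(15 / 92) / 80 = 3 / 1472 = 0.00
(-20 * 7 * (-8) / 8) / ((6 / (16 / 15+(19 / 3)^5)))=173345074 / 729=237784.74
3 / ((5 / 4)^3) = 192 / 125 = 1.54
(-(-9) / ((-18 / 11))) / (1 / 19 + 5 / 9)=-1881 / 208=-9.04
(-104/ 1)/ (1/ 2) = -208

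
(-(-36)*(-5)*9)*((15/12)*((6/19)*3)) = -36450/19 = -1918.42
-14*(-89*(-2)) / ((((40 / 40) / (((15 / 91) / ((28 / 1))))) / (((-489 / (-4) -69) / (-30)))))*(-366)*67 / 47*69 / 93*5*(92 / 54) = -68309116685 / 795522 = -85867.04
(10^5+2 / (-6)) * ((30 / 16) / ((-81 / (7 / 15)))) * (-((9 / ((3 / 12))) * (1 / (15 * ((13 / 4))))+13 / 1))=1875293749 / 126360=14840.88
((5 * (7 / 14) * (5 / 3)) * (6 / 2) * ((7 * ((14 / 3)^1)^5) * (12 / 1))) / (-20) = -9411920 / 81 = -116196.54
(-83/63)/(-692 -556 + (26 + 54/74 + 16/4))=3071/2837457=0.00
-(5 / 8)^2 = -25 / 64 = -0.39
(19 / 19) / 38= 1 / 38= 0.03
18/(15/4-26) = -0.81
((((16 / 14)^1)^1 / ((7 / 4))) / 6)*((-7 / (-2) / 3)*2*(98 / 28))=8 / 9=0.89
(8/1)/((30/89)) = 356/15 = 23.73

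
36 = 36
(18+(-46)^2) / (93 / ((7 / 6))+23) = 20.78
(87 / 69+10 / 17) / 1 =1.85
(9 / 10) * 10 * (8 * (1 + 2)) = 216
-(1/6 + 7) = -43/6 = -7.17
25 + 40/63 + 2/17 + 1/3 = 27938/1071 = 26.09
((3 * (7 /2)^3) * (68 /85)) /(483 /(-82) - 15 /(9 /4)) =-126567 /15445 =-8.19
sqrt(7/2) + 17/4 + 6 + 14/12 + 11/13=sqrt(14)/2 + 1913/156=14.13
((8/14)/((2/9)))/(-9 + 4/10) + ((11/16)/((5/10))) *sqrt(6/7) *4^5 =-90/301 + 1408 *sqrt(42)/7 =1303.26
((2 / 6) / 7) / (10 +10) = 1 / 420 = 0.00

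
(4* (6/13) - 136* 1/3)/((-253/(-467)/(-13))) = 792032/759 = 1043.52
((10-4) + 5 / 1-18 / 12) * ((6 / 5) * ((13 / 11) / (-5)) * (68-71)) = 2223 / 275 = 8.08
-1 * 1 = -1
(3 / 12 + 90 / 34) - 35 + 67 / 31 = -63117 / 2108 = -29.94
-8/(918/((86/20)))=-86/2295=-0.04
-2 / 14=-1 / 7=-0.14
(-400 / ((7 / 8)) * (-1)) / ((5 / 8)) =5120 / 7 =731.43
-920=-920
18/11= 1.64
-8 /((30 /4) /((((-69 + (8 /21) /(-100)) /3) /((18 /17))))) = 4926872 /212625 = 23.17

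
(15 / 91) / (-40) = -3 / 728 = -0.00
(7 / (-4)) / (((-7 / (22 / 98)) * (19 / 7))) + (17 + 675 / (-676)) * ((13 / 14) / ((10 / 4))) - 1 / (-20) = 207967 / 34580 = 6.01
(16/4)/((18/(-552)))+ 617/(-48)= -6505/48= -135.52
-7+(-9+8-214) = -222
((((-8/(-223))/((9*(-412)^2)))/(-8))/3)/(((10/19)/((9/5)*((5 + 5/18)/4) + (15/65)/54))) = -42313/9566187920640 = -0.00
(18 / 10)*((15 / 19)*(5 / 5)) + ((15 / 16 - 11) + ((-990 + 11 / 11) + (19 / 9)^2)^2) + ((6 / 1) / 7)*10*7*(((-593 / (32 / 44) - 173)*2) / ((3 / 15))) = 750530333869 / 1994544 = 376291.69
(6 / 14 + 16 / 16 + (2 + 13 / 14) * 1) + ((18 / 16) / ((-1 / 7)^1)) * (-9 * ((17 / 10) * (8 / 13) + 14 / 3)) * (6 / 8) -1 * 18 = 2111413 / 7280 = 290.03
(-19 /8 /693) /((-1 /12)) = 19 /462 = 0.04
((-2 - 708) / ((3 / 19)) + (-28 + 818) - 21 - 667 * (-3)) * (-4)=20720 / 3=6906.67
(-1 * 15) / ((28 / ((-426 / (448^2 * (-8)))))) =-3195 / 22478848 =-0.00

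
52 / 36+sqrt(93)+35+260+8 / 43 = 306.27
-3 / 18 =-1 / 6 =-0.17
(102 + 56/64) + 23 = 1007/8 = 125.88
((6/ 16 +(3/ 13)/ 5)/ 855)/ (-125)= -73/ 18525000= -0.00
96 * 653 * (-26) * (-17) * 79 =2188939584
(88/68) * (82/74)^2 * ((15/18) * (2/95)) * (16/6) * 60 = 5917120/1326561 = 4.46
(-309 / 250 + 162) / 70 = 40191 / 17500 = 2.30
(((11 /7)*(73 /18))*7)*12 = 1606 /3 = 535.33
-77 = -77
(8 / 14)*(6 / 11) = 0.31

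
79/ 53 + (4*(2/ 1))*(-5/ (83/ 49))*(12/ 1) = -281.88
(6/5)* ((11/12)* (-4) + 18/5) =-2/25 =-0.08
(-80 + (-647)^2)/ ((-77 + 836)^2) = 418529/ 576081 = 0.73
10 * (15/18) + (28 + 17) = 160/3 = 53.33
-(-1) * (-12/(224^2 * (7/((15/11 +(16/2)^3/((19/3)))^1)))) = -0.00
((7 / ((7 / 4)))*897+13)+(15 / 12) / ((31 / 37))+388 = 494821 / 124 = 3990.49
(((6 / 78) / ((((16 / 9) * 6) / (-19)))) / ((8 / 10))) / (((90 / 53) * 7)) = -1007 / 69888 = -0.01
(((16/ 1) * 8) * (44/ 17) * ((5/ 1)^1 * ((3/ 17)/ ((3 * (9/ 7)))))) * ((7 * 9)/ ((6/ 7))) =4829440/ 867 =5570.29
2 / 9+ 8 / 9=10 / 9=1.11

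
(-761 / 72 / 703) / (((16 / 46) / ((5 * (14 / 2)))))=-612605 / 404928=-1.51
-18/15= -6/5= -1.20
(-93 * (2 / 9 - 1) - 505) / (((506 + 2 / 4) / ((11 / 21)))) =-28556 / 63819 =-0.45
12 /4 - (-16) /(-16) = 2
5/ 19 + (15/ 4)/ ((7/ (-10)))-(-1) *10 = 1305/ 266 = 4.91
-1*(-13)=13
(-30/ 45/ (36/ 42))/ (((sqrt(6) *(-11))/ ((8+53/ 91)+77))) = 118 *sqrt(6)/ 117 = 2.47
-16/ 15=-1.07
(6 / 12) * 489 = 489 / 2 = 244.50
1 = 1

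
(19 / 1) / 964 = 19 / 964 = 0.02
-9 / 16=-0.56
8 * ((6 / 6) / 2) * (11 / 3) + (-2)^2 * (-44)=-484 / 3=-161.33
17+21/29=514/29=17.72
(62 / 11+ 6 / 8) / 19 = 281 / 836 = 0.34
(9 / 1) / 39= 3 / 13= 0.23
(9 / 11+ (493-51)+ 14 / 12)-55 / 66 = 14624 / 33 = 443.15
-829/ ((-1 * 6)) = 829/ 6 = 138.17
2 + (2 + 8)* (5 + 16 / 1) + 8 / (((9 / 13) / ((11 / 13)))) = 1996 / 9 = 221.78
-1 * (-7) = 7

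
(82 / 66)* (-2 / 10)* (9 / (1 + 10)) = -123 / 605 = -0.20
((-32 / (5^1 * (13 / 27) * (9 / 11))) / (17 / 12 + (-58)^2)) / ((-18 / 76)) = 53504 / 2625025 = 0.02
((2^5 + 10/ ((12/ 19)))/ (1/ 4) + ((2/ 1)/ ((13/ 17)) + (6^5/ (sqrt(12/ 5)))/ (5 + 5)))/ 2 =3782/ 39 + 324 * sqrt(15)/ 5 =347.94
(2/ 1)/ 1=2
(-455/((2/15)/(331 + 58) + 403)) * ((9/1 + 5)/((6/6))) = -37168950/2351507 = -15.81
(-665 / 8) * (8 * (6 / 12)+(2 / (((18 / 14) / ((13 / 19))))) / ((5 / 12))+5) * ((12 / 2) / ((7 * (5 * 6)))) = -3293 / 120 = -27.44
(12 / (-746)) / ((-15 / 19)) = 38 / 1865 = 0.02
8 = 8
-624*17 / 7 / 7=-10608 / 49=-216.49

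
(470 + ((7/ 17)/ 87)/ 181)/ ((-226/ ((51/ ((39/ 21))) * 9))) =-513.99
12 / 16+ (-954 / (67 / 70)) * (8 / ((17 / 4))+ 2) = -17626503 / 4556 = -3868.85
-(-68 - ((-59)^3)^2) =42180533709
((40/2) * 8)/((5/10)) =320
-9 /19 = -0.47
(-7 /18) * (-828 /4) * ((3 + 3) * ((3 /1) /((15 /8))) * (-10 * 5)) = -38640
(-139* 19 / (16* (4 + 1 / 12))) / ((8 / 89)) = -705147 / 1568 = -449.71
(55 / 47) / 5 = 11 / 47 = 0.23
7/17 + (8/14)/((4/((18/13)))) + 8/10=10903/7735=1.41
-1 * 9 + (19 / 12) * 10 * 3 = 38.50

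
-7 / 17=-0.41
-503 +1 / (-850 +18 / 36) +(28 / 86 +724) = 16169297 / 73057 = 221.32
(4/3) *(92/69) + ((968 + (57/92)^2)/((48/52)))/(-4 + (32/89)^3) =-74613456930341/283080985344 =-263.58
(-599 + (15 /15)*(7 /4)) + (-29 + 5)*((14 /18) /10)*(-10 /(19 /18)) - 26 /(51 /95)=-2434117 /3876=-628.00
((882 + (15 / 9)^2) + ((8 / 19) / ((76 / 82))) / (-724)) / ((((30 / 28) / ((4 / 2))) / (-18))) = -29137360784 / 980115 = -29728.51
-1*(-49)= 49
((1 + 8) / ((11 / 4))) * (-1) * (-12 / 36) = 12 / 11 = 1.09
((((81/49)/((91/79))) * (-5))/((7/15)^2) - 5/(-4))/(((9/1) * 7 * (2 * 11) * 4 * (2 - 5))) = 27703045/14535769248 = 0.00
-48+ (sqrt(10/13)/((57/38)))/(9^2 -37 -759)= -48 -2 * sqrt(130)/27885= -48.00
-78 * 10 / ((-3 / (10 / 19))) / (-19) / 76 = -650 / 6859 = -0.09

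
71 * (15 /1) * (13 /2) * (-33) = -456885 /2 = -228442.50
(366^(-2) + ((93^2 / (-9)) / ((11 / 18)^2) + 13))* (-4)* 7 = 290488541525 / 4052169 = 71687.17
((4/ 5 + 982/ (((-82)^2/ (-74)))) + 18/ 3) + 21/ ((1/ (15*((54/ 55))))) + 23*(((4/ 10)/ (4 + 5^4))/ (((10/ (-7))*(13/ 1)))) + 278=2204753723914/ 3780022675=583.26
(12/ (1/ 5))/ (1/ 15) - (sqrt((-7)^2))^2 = 851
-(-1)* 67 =67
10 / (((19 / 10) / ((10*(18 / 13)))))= 18000 / 247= 72.87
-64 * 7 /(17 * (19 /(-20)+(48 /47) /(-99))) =27.44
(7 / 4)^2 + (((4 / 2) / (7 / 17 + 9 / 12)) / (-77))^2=1813437497 / 592046224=3.06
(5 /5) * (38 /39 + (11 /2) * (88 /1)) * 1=484.97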